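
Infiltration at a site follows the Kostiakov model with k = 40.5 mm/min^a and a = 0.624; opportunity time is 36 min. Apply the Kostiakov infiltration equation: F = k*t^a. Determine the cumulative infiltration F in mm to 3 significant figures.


F = 40.5 * 36^0.624 = 379 mm
Therefore the cumulative infiltration F = 379 mm.


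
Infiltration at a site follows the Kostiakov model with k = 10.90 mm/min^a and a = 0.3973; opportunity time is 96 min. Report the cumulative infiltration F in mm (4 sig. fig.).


Approach: apply the Kostiakov infiltration equation, F = k*t^a.
F = 10.90 * 96^0.3973 = 66.83 mm
Therefore the cumulative infiltration F = 66.83 mm.


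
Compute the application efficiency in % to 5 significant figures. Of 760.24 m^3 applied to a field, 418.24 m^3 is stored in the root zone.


Approach: apply the application efficiency ratio, Ea = (stored/applied)*100.
Ea = (418.24/760.24)*100 = 55.014 %
Therefore the application efficiency = 55.014 %.


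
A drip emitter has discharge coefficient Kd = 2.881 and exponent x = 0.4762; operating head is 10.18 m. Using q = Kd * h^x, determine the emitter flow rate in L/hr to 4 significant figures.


q = 2.881 * 10.18^0.4762 = 8.698 L/hr
Therefore the emitter flow rate = 8.698 L/hr.


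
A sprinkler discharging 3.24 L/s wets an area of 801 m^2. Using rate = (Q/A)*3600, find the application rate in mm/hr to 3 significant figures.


rate = (3.24 / 801) * 3600 = 14.6 mm/hr
Therefore the application rate = 14.6 mm/hr.


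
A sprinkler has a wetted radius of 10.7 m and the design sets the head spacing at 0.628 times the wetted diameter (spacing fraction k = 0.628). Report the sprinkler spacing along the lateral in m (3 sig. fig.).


Approach: apply the sprinkler spacing rule (spacing as a fraction of wetted diameter), S = k*(2*R).
S = 0.628 * (2 * 10.7) = 13.4 m
Therefore the sprinkler spacing along the lateral = 13.4 m.


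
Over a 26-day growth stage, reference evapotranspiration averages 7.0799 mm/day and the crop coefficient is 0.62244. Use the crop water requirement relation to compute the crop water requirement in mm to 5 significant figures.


Approach: apply the crop water requirement relation, CWR = ET0 * Kc * days.
CWR = 7.0799 * 0.62244 * 26 = 114.58 mm
Therefore the crop water requirement = 114.58 mm.


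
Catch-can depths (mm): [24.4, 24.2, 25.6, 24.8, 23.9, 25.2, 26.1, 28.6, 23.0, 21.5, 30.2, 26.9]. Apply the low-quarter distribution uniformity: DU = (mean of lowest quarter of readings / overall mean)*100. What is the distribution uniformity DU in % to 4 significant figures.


sorted lowest 3 of 12: [21.5, 23.0, 23.9] -> mean = 22.8000 mm
overall mean = 25.3667 mm
DU = (22.8000/25.3667)*100 = 89.88 %
Therefore the distribution uniformity DU = 89.88 %.


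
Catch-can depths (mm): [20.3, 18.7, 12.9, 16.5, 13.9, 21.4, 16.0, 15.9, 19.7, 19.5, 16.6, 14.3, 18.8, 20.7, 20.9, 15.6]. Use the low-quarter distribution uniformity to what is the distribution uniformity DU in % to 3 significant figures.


Approach: apply the low-quarter distribution uniformity, DU = (mean of lowest quarter of readings / overall mean)*100.
sorted lowest 4 of 16: [12.9, 13.9, 14.3, 15.6] -> mean = 14.175 mm
overall mean = 17.606 mm
DU = (14.175/17.606)*100 = 80.5 %
Therefore the distribution uniformity DU = 80.5 %.


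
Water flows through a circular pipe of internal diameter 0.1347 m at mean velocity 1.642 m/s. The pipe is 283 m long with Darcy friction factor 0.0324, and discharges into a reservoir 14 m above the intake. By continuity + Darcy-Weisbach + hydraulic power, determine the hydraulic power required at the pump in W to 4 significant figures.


Approach: apply continuity + Darcy-Weisbach + hydraulic power, Q = A*v; hf = f*(L/D)*(v^2/(2g)); H = static + hf; P = rho*g*Q*H.
Step 1 — flow rate (continuity, Q = A*v):
  A = pi*(0.1347/2)^2 = 0.0142503 m^2
  Q = 0.0142503 * 1.642 = 0.0233991 m^3/s
Step 2 — friction head loss (Darcy-Weisbach):
  hf = 0.0324 * (283/0.1347) * (1.642^2 / (2*9.81))
  hf = 9.35430 m
Step 3 — total head: H = 14 + 9.35430 = 23.3543 m
Step 4 — hydraulic power (P = rho*g*Q*H):
  P = 1000 * 9.81 * 0.0233991 * 23.3543 = 5361 W
Therefore the hydraulic power required at the pump = 5361 W.


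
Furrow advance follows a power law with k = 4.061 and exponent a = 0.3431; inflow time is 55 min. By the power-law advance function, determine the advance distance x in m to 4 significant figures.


Approach: apply the power-law advance function, x = k*t^a.
x = 4.061 * 55^0.3431 = 16.06 m
Therefore the advance distance x = 16.06 m.


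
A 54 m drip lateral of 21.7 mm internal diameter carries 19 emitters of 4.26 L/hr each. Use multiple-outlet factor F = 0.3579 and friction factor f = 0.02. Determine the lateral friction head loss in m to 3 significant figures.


Approach: apply Darcy-Weisbach with the multiple-outlet F-factor, Q = n*q/(3600*1000) m^3/s; v = Q/A; hf = F*f*(L/D)*(v^2/(2g)).
Q = 19*4.26/(3600*1000) = 2.2483e-05 m^3/s
A = pi*(21.7e-3/2)^2 = 3.6984e-04 m^2, so v = Q/A = 0.060793 m/s
hf = 0.3579*0.02*(54/0.0217)*(0.060793^2/(2*9.81)) = 0.00336 m
Therefore the lateral friction head loss = 0.00336 m.


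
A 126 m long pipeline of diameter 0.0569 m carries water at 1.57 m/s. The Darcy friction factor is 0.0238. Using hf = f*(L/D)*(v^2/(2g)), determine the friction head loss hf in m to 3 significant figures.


hf = 0.0238 * (126/0.0569) * (1.57^2 / (2*9.81))
hf = 6.62 m
Therefore the friction head loss hf = 6.62 m.


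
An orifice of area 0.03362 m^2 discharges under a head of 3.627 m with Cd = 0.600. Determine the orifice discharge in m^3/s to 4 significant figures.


Approach: apply the orifice equation, Q = Cd*A*sqrt(2*g*h).
Q = 0.600 * 0.03362 * sqrt(2*9.81*3.627) = 0.1702 m^3/s
Therefore the orifice discharge = 0.1702 m^3/s.


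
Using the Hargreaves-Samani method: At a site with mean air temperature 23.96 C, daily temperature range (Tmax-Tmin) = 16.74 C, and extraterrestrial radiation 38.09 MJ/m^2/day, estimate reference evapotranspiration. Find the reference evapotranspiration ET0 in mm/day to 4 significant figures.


Approach: apply the Hargreaves-Samani method, ET0 = 0.0023*(Tmean+17.8)*sqrt(Tmax-Tmin)*0.408*Ra.
ET0 = 0.0023*(23.96+17.8)*sqrt(16.74)*0.408*38.09 = 6.107 mm/day
Therefore the reference evapotranspiration ET0 = 6.107 mm/day.


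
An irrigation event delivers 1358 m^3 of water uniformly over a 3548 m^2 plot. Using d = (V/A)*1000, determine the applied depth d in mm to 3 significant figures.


d = (1358 / 3548) * 1000 = 383 mm
Therefore the applied depth d = 383 mm.


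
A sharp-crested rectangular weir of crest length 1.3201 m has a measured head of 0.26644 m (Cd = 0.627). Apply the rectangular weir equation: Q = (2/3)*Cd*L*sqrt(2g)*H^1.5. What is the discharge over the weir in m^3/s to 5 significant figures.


Q = (2/3)*0.627*1.3201*sqrt(2*9.81)*0.26644^1.5 = 0.33615 m^3/s
Therefore the discharge over the weir = 0.33615 m^3/s.


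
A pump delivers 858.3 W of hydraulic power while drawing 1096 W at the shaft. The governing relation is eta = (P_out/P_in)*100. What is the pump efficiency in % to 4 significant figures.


eta = (858.3 / 1096) * 100 = 78.31 %
Therefore the pump efficiency = 78.31 %.


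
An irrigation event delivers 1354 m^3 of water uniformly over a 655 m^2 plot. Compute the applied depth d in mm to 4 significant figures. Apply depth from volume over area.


Approach: apply depth from volume over area, d = (V/A)*1000.
d = (1354 / 655) * 1000 = 2067 mm
Therefore the applied depth d = 2067 mm.


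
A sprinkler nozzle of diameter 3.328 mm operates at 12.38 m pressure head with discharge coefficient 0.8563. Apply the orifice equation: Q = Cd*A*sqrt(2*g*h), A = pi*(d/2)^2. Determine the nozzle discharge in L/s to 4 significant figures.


A = pi*(3.328e-3/2)^2 = 8.69874e-06 m^2
Q = 0.8563 * 8.69874e-06 * sqrt(2*9.81*12.38) * 1000 = 0.1161 L/s
Therefore the nozzle discharge = 0.1161 L/s.


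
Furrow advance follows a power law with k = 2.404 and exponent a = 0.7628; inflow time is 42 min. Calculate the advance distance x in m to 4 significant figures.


Approach: apply the power-law advance function, x = k*t^a.
x = 2.404 * 42^0.7628 = 41.61 m
Therefore the advance distance x = 41.61 m.


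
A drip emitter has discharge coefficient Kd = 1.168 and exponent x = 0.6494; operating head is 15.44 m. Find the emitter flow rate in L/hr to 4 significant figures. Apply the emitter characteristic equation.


Approach: apply the emitter characteristic equation, q = Kd * h^x.
q = 1.168 * 15.44^0.6494 = 6.908 L/hr
Therefore the emitter flow rate = 6.908 L/hr.


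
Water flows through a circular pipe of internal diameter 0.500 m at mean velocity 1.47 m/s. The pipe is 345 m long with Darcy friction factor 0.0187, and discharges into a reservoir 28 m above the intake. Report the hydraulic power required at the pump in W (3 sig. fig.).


Approach: apply continuity + Darcy-Weisbach + hydraulic power, Q = A*v; hf = f*(L/D)*(v^2/(2g)); H = static + hf; P = rho*g*Q*H.
Step 1 — flow rate (continuity, Q = A*v):
  A = pi*(0.500/2)^2 = 0.19635 m^2
  Q = 0.19635 * 1.47 = 0.28863 m^3/s
Step 2 — friction head loss (Darcy-Weisbach):
  hf = 0.0187 * (345/0.500) * (1.47^2 / (2*9.81))
  hf = 1.4211 m
Step 3 — total head: H = 28 + 1.4211 = 29.421 m
Step 4 — hydraulic power (P = rho*g*Q*H):
  P = 1000 * 9.81 * 0.28863 * 29.421 = 83300 W
Therefore the hydraulic power required at the pump = 83300 W.


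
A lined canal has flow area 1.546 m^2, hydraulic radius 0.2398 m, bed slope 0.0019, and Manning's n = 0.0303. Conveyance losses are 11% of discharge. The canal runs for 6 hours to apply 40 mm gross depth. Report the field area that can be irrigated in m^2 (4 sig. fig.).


Approach: apply Manning's equation with a conveyance and depth budget, Q = (1/n)*A*R^(2/3)*S^(1/2); Q_field = Q*(1-loss); Area = Q_field*t/(d/1000).
Step 1 — canal discharge (Manning's equation):
  Q = (1/0.0303) * 1.546 * 0.2398^(2/3) * 0.0019^(1/2) = 0.858440 m^3/s
Step 2 — delivered flow: Q_field = 0.858440*(1 - 11/100) = 0.764011 m^3/s
Step 3 — volume delivered: V = 0.764011 * 6*3600 = 16502.6 m^3
Step 4 — area served: A = V / (depth/1000) = 16502.6 / 0.04 = 412600 m^2
Therefore the field area that can be irrigated = 412600 m^2.


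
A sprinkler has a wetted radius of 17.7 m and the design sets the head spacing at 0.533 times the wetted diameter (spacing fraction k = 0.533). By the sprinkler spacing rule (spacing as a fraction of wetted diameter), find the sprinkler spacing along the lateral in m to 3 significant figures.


Approach: apply the sprinkler spacing rule (spacing as a fraction of wetted diameter), S = k*(2*R).
S = 0.533 * (2 * 17.7) = 18.9 m
Therefore the sprinkler spacing along the lateral = 18.9 m.


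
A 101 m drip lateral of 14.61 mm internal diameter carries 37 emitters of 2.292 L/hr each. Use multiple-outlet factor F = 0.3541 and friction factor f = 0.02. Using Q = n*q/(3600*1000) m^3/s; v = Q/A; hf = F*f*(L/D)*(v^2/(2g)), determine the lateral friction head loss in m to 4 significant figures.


Q = 37*2.292/(3600*1000) = 2.35567e-05 m^3/s
A = pi*(14.61e-3/2)^2 = 1.67645e-04 m^2, so v = Q/A = 0.140515 m/s
hf = 0.3541*0.02*(101/0.01461)*(0.140515^2/(2*9.81)) = 0.04927 m
Therefore the lateral friction head loss = 0.04927 m.


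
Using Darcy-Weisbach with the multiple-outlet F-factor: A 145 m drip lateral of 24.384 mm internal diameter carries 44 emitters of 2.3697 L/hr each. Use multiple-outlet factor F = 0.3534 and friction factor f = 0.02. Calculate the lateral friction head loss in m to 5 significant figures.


Approach: apply Darcy-Weisbach with the multiple-outlet F-factor, Q = n*q/(3600*1000) m^3/s; v = Q/A; hf = F*f*(L/D)*(v^2/(2g)).
Q = 44*2.3697/(3600*1000) = 2.896300e-05 m^3/s
A = pi*(24.384e-3/2)^2 = 4.669816e-04 m^2, so v = Q/A = 0.06202171 m/s
hf = 0.3534*0.02*(145/0.024384)*(0.06202171^2/(2*9.81)) = 0.0082404 m
Therefore the lateral friction head loss = 0.0082404 m.


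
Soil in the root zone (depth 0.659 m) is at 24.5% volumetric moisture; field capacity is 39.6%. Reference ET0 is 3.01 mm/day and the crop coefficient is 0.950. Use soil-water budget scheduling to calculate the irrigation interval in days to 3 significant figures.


Approach: apply soil-water budget scheduling, SMD = (FC-theta)/100*depth*1000; ETc = ET0*Kc; interval = SMD/ETc.
Step 1 — soil moisture deficit:
  SMD = (39.6 - 24.5)/100 * 0.659 * 1000 = 99.509 mm
Step 2 — daily crop ET (ETc = ET0*Kc):
  ETc = 3.01 * 0.950 = 2.8595 mm/day
Step 3 — irrigation interval (SMD/ETc):
  interval = 99.509 / 2.8595 = 34.8 days
Therefore the irrigation interval = 34.8 days.


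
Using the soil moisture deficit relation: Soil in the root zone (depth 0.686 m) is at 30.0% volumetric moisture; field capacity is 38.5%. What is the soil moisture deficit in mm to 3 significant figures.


Approach: apply the soil moisture deficit relation, SMD = (FC - theta)/100 * depth * 1000.
SMD = (38.5 - 30.0)/100 * 0.686 * 1000 = 58.3 mm
Therefore the soil moisture deficit = 58.3 mm.


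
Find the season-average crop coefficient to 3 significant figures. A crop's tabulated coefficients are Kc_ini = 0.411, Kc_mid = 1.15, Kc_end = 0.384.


Approach: apply a simple seasonal average, Kc_avg = (Kc_ini + Kc_mid + Kc_end)/3.
Kc_avg = (0.411 + 1.15 + 0.384)/3 = 0.648
Therefore the season-average crop coefficient = 0.648.


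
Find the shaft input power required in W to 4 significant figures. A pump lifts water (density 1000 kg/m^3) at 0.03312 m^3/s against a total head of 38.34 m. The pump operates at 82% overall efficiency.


Approach: apply hydraulic power then efficiency conversion, P = rho*g*Q*H; P_in = P/eta.
Step 1 — hydraulic power (P = rho*g*Q*H):
  P = 1000 * 9.81 * 0.03312 * 38.34 = 12456.9 W
Step 2 — input power: P_in = P/eta = 12456.9 / 0.82 = 15190 W
Therefore the shaft input power required = 15190 W.


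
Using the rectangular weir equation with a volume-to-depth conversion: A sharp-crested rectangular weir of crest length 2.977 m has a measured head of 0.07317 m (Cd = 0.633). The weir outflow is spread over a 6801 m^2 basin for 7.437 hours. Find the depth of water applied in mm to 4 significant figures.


Approach: apply the rectangular weir equation with a volume-to-depth conversion, Q = (2/3)*Cd*L*sqrt(2g)*H^1.5; d = Q*t/A * 1000.
Step 1 — weir discharge:
  Q = (2/3)*0.633*2.977*sqrt(2*9.81)*0.07317^1.5 = 0.110139 m^3/s
Step 2 — volume: V = 0.110139 * 7.437*3600 = 2948.77 m^3
Step 3 — depth: d = V/A * 1000 = 2948.77/6801 * 1000 = 433.6 mm
Therefore the depth of water applied = 433.6 mm.


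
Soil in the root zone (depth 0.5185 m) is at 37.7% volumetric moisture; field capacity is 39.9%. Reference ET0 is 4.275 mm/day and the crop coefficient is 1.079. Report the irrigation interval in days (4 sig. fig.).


Approach: apply soil-water budget scheduling, SMD = (FC-theta)/100*depth*1000; ETc = ET0*Kc; interval = SMD/ETc.
Step 1 — soil moisture deficit:
  SMD = (39.9 - 37.7)/100 * 0.5185 * 1000 = 11.4070 mm
Step 2 — daily crop ET (ETc = ET0*Kc):
  ETc = 4.275 * 1.079 = 4.61273 mm/day
Step 3 — irrigation interval (SMD/ETc):
  interval = 11.4070 / 4.61273 = 2.473 days
Therefore the irrigation interval = 2.473 days.


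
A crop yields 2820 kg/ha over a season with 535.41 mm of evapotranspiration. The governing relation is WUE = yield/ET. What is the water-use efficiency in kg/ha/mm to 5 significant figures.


WUE = 2820 / 535.41 = 5.2670 kg/ha/mm
Therefore the water-use efficiency = 5.2670 kg/ha/mm.


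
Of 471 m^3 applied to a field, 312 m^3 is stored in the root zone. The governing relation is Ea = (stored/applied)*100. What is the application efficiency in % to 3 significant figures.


Ea = (312/471)*100 = 66.2 %
Therefore the application efficiency = 66.2 %.


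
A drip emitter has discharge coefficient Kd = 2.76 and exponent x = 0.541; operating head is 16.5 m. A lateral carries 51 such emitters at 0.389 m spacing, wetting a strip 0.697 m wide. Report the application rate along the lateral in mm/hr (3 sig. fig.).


Approach: apply the emitter equation with a lateral mass balance, q = Kd*h^x; Q = n*q; rate = Q/(n*spacing*width).
Step 1 — single emitter flow (q = Kd*h^x):
  q = 2.76 * 16.5^0.541 = 12.577 L/hr
Step 2 — total lateral flow: Q = 51 * 12.577 = 641.41 L/hr
Step 3 — wetted area: A = 51 * 0.389 * 0.697 = 13.828 m^2
Step 4 — application rate: Q/A = 641.41/13.828 = 46.4 mm/hr
Therefore the application rate along the lateral = 46.4 mm/hr.


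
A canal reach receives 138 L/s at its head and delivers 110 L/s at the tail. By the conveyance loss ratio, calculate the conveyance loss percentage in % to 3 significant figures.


Approach: apply the conveyance loss ratio, loss% = ((Q_head - Q_tail)/Q_head)*100.
loss = ((138 - 110)/138)*100 = 20.3 %
Therefore the conveyance loss percentage = 20.3 %.


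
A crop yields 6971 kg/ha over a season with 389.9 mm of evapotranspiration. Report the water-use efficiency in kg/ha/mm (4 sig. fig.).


Approach: apply the water-use efficiency ratio, WUE = yield/ET.
WUE = 6971 / 389.9 = 17.88 kg/ha/mm
Therefore the water-use efficiency = 17.88 kg/ha/mm.


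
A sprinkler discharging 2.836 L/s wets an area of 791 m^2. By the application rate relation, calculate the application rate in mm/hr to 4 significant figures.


Approach: apply the application rate relation, rate = (Q/A)*3600.
rate = (2.836 / 791) * 3600 = 12.91 mm/hr
Therefore the application rate = 12.91 mm/hr.


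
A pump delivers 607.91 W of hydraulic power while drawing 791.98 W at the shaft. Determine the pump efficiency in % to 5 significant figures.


Approach: apply the efficiency ratio, eta = (P_out/P_in)*100.
eta = (607.91 / 791.98) * 100 = 76.758 %
Therefore the pump efficiency = 76.758 %.


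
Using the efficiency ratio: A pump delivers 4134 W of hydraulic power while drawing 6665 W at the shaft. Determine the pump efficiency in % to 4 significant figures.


Approach: apply the efficiency ratio, eta = (P_out/P_in)*100.
eta = (4134 / 6665) * 100 = 62.03 %
Therefore the pump efficiency = 62.03 %.


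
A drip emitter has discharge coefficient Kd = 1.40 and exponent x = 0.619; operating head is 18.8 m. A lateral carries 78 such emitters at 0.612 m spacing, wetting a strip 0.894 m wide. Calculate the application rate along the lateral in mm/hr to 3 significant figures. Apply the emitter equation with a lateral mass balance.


Approach: apply the emitter equation with a lateral mass balance, q = Kd*h^x; Q = n*q; rate = Q/(n*spacing*width).
Step 1 — single emitter flow (q = Kd*h^x):
  q = 1.40 * 18.8^0.619 = 8.6066 L/hr
Step 2 — total lateral flow: Q = 78 * 8.6066 = 671.31 L/hr
Step 3 — wetted area: A = 78 * 0.612 * 0.894 = 42.676 m^2
Step 4 — application rate: Q/A = 671.31/42.676 = 15.7 mm/hr
Therefore the application rate along the lateral = 15.7 mm/hr.


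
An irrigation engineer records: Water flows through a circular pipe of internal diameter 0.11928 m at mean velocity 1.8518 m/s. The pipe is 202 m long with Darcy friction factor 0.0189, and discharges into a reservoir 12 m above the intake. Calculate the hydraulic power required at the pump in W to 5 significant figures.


Approach: apply continuity + Darcy-Weisbach + hydraulic power, Q = A*v; hf = f*(L/D)*(v^2/(2g)); H = static + hf; P = rho*g*Q*H.
Step 1 — flow rate (continuity, Q = A*v):
  A = pi*(0.11928/2)^2 = 0.01117442 m^2
  Q = 0.01117442 * 1.8518 = 0.02069280 m^3/s
Step 2 — friction head loss (Darcy-Weisbach):
  hf = 0.0189 * (202/0.11928) * (1.8518^2 / (2*9.81))
  hf = 5.594158 m
Step 3 — total head: H = 12 + 5.594158 = 17.59416 m
Step 4 — hydraulic power (P = rho*g*Q*H):
  P = 1000 * 9.81 * 0.02069280 * 17.59416 = 3571.5 W
Therefore the hydraulic power required at the pump = 3571.5 W.


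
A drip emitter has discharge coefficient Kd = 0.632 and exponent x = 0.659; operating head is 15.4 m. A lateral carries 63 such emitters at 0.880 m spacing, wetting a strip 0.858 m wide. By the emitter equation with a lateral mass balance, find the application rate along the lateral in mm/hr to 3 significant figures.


Approach: apply the emitter equation with a lateral mass balance, q = Kd*h^x; Q = n*q; rate = Q/(n*spacing*width).
Step 1 — single emitter flow (q = Kd*h^x):
  q = 0.632 * 15.4^0.659 = 3.8308 L/hr
Step 2 — total lateral flow: Q = 63 * 3.8308 = 241.34 L/hr
Step 3 — wetted area: A = 63 * 0.880 * 0.858 = 47.568 m^2
Step 4 — application rate: Q/A = 241.34/47.568 = 5.07 mm/hr
Therefore the application rate along the lateral = 5.07 mm/hr.


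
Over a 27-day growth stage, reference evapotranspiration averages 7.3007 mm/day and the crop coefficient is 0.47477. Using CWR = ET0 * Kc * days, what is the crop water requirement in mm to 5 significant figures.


CWR = 7.3007 * 0.47477 * 27 = 93.586 mm
Therefore the crop water requirement = 93.586 mm.


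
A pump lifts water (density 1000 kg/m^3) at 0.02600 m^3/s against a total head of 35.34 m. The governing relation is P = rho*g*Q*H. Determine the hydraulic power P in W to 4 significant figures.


P = 1000 * 9.81 * 0.02600 * 35.34 = 9014 W
Therefore the hydraulic power P = 9014 W.


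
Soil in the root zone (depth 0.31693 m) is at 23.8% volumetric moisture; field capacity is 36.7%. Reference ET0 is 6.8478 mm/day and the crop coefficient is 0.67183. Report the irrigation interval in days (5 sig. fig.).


Approach: apply soil-water budget scheduling, SMD = (FC-theta)/100*depth*1000; ETc = ET0*Kc; interval = SMD/ETc.
Step 1 — soil moisture deficit:
  SMD = (36.7 - 23.8)/100 * 0.31693 * 1000 = 40.88397 mm
Step 2 — daily crop ET (ETc = ET0*Kc):
  ETc = 6.8478 * 0.67183 = 4.600557 mm/day
Step 3 — irrigation interval (SMD/ETc):
  interval = 40.88397 / 4.600557 = 8.8867 days
Therefore the irrigation interval = 8.8867 days.


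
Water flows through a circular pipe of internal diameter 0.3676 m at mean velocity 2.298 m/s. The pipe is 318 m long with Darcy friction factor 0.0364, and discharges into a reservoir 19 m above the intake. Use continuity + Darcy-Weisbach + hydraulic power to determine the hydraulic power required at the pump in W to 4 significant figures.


Approach: apply continuity + Darcy-Weisbach + hydraulic power, Q = A*v; hf = f*(L/D)*(v^2/(2g)); H = static + hf; P = rho*g*Q*H.
Step 1 — flow rate (continuity, Q = A*v):
  A = pi*(0.3676/2)^2 = 0.106131 m^2
  Q = 0.106131 * 2.298 = 0.243888 m^3/s
Step 2 — friction head loss (Darcy-Weisbach):
  hf = 0.0364 * (318/0.3676) * (2.298^2 / (2*9.81))
  hf = 8.47528 m
Step 3 — total head: H = 19 + 8.47528 = 27.4753 m
Step 4 — hydraulic power (P = rho*g*Q*H):
  P = 1000 * 9.81 * 0.243888 * 27.4753 = 65740 W
Therefore the hydraulic power required at the pump = 65740 W.


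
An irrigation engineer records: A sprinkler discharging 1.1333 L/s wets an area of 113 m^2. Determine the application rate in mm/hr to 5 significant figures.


Approach: apply the application rate relation, rate = (Q/A)*3600.
rate = (1.1333 / 113) * 3600 = 36.105 mm/hr
Therefore the application rate = 36.105 mm/hr.


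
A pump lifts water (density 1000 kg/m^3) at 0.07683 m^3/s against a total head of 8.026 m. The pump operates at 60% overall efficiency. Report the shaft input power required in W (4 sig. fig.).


Approach: apply hydraulic power then efficiency conversion, P = rho*g*Q*H; P_in = P/eta.
Step 1 — hydraulic power (P = rho*g*Q*H):
  P = 1000 * 9.81 * 0.07683 * 8.026 = 6049.21 W
Step 2 — input power: P_in = P/eta = 6049.21 / 0.6 = 10080 W
Therefore the shaft input power required = 10080 W.


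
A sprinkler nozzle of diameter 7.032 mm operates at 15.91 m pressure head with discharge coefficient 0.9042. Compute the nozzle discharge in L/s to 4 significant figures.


Approach: apply the orifice equation, Q = Cd*A*sqrt(2*g*h), A = pi*(d/2)^2.
A = pi*(7.032e-3/2)^2 = 3.88372e-05 m^2
Q = 0.9042 * 3.88372e-05 * sqrt(2*9.81*15.91) * 1000 = 0.6204 L/s
Therefore the nozzle discharge = 0.6204 L/s.


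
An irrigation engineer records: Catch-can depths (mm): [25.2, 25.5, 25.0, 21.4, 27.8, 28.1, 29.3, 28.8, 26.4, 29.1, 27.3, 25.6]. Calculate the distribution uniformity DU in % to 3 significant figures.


Approach: apply the low-quarter distribution uniformity, DU = (mean of lowest quarter of readings / overall mean)*100.
sorted lowest 3 of 12: [21.4, 25.0, 25.2] -> mean = 23.867 mm
overall mean = 26.625 mm
DU = (23.867/26.625)*100 = 89.6 %
Therefore the distribution uniformity DU = 89.6 %.


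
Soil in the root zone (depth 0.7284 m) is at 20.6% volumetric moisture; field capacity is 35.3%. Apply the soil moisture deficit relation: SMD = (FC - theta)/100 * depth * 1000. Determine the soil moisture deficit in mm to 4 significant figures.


SMD = (35.3 - 20.6)/100 * 0.7284 * 1000 = 107.1 mm
Therefore the soil moisture deficit = 107.1 mm.


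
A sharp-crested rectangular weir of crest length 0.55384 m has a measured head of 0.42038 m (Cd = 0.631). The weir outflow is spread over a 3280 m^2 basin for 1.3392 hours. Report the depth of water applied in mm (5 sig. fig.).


Approach: apply the rectangular weir equation with a volume-to-depth conversion, Q = (2/3)*Cd*L*sqrt(2g)*H^1.5; d = Q*t/A * 1000.
Step 1 — weir discharge:
  Q = (2/3)*0.631*0.55384*sqrt(2*9.81)*0.42038^1.5 = 0.2812775 m^3/s
Step 2 — volume: V = 0.2812775 * 1.3392*3600 = 1356.073 m^3
Step 3 — depth: d = V/A * 1000 = 1356.073/3280 * 1000 = 413.44 mm
Therefore the depth of water applied = 413.44 mm.


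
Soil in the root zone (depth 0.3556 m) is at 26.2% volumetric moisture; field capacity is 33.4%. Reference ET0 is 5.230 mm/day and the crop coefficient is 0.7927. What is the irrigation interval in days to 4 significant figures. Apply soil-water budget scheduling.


Approach: apply soil-water budget scheduling, SMD = (FC-theta)/100*depth*1000; ETc = ET0*Kc; interval = SMD/ETc.
Step 1 — soil moisture deficit:
  SMD = (33.4 - 26.2)/100 * 0.3556 * 1000 = 25.6032 mm
Step 2 — daily crop ET (ETc = ET0*Kc):
  ETc = 5.230 * 0.7927 = 4.14582 mm/day
Step 3 — irrigation interval (SMD/ETc):
  interval = 25.6032 / 4.14582 = 6.176 days
Therefore the irrigation interval = 6.176 days.


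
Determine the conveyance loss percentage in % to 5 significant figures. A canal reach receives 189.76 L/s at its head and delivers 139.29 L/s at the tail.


Approach: apply the conveyance loss ratio, loss% = ((Q_head - Q_tail)/Q_head)*100.
loss = ((189.76 - 139.29)/189.76)*100 = 26.597 %
Therefore the conveyance loss percentage = 26.597 %.


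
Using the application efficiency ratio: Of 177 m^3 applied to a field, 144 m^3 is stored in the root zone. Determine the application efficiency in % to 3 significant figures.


Approach: apply the application efficiency ratio, Ea = (stored/applied)*100.
Ea = (144/177)*100 = 81.4 %
Therefore the application efficiency = 81.4 %.


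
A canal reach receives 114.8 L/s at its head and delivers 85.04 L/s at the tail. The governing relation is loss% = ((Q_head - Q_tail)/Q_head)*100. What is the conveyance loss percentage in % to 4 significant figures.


loss = ((114.8 - 85.04)/114.8)*100 = 25.92 %
Therefore the conveyance loss percentage = 25.92 %.


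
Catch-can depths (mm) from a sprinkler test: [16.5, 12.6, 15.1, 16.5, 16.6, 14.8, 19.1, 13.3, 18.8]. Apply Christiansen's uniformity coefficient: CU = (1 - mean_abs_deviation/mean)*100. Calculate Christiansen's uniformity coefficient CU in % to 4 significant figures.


mean = 15.9222 mm
mean |d_i - mean| = 1.75309 mm
CU = (1 - 1.75309/15.9222)*100 = 88.99 %
Therefore Christiansen's uniformity coefficient CU = 88.99 %.


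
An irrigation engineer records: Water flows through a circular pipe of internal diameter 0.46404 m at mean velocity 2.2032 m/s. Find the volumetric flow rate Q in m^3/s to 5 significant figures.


Approach: apply the continuity equation for pipe flow, Q = A * v with A = pi*(D/2)^2.
A = pi*(0.46404/2)^2 = 0.1691222 m^2
Q = 0.1691222 * 2.2032 = 0.37261 m^3/s
Therefore the volumetric flow rate Q = 0.37261 m^3/s.


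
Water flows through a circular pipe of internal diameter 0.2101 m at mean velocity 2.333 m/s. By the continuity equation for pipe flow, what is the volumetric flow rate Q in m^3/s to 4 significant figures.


Approach: apply the continuity equation for pipe flow, Q = A * v with A = pi*(D/2)^2.
A = pi*(0.2101/2)^2 = 0.0346691 m^2
Q = 0.0346691 * 2.333 = 0.08088 m^3/s
Therefore the volumetric flow rate Q = 0.08088 m^3/s.


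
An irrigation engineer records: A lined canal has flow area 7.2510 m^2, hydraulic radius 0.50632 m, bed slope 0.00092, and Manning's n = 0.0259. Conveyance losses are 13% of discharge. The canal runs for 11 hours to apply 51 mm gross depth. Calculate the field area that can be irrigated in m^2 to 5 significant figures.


Approach: apply Manning's equation with a conveyance and depth budget, Q = (1/n)*A*R^(2/3)*S^(1/2); Q_field = Q*(1-loss); Area = Q_field*t/(d/1000).
Step 1 — canal discharge (Manning's equation):
  Q = (1/0.0259) * 7.2510 * 0.50632^(2/3) * 0.00092^(1/2) = 5.394387 m^3/s
Step 2 — delivered flow: Q_field = 5.394387*(1 - 13/100) = 4.693117 m^3/s
Step 3 — volume delivered: V = 4.693117 * 11*3600 = 185847.4 m^3
Step 4 — area served: A = V / (depth/1000) = 185847.4 / 0.051 = 3644100 m^2
Therefore the field area that can be irrigated = 3644100 m^2.


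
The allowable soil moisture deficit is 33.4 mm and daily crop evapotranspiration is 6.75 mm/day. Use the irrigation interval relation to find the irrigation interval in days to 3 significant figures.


Approach: apply the irrigation interval relation, interval = SMD / ETc.
interval = 33.4 / 6.75 = 4.95 days
Therefore the irrigation interval = 4.95 days.


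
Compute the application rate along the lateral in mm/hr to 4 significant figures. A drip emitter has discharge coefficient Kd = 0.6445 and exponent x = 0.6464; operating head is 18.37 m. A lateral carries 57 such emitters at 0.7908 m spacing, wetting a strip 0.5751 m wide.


Approach: apply the emitter equation with a lateral mass balance, q = Kd*h^x; Q = n*q; rate = Q/(n*spacing*width).
Step 1 — single emitter flow (q = Kd*h^x):
  q = 0.6445 * 18.37^0.6464 = 4.23003 L/hr
Step 2 — total lateral flow: Q = 57 * 4.23003 = 241.112 L/hr
Step 3 — wetted area: A = 57 * 0.7908 * 0.5751 = 25.9230 m^2
Step 4 — application rate: Q/A = 241.112/25.9230 = 9.301 mm/hr
Therefore the application rate along the lateral = 9.301 mm/hr.


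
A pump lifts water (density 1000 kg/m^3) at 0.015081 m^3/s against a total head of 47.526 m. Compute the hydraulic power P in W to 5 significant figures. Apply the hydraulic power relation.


Approach: apply the hydraulic power relation, P = rho*g*Q*H.
P = 1000 * 9.81 * 0.015081 * 47.526 = 7031.2 W
Therefore the hydraulic power P = 7031.2 W.


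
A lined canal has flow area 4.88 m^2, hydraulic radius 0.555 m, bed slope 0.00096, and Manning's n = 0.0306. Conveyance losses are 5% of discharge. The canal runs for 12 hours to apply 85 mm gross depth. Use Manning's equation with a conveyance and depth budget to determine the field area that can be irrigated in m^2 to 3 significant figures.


Approach: apply Manning's equation with a conveyance and depth budget, Q = (1/n)*A*R^(2/3)*S^(1/2); Q_field = Q*(1-loss); Area = Q_field*t/(d/1000).
Step 1 — canal discharge (Manning's equation):
  Q = (1/0.0306) * 4.88 * 0.555^(2/3) * 0.00096^(1/2) = 3.3370 m^3/s
Step 2 — delivered flow: Q_field = 3.3370*(1 - 5/100) = 3.1702 m^3/s
Step 3 — volume delivered: V = 3.1702 * 12*3600 = 136950 m^3
Step 4 — area served: A = V / (depth/1000) = 136950 / 0.085 = 1610000 m^2
Therefore the field area that can be irrigated = 1610000 m^2.


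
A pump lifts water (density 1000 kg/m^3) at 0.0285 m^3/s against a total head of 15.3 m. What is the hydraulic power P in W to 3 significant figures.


Approach: apply the hydraulic power relation, P = rho*g*Q*H.
P = 1000 * 9.81 * 0.0285 * 15.3 = 4280 W
Therefore the hydraulic power P = 4280 W.


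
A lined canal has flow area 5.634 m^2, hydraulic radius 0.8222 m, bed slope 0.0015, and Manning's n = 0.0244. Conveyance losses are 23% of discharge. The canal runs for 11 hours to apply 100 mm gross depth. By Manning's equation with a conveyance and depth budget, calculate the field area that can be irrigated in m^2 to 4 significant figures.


Approach: apply Manning's equation with a conveyance and depth budget, Q = (1/n)*A*R^(2/3)*S^(1/2); Q_field = Q*(1-loss); Area = Q_field*t/(d/1000).
Step 1 — canal discharge (Manning's equation):
  Q = (1/0.0244) * 5.634 * 0.8222^(2/3) * 0.0015^(1/2) = 7.84858 m^3/s
Step 2 — delivered flow: Q_field = 7.84858*(1 - 23/100) = 6.04340 m^3/s
Step 3 — volume delivered: V = 6.04340 * 11*3600 = 239319 m^3
Step 4 — area served: A = V / (depth/1000) = 239319 / 0.1 = 2393000 m^2
Therefore the field area that can be irrigated = 2393000 m^2.


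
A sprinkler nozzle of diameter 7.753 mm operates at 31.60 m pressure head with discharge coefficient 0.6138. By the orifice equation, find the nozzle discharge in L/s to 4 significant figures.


Approach: apply the orifice equation, Q = Cd*A*sqrt(2*g*h), A = pi*(d/2)^2.
A = pi*(7.753e-3/2)^2 = 4.72095e-05 m^2
Q = 0.6138 * 4.72095e-05 * sqrt(2*9.81*31.60) * 1000 = 0.7215 L/s
Therefore the nozzle discharge = 0.7215 L/s.


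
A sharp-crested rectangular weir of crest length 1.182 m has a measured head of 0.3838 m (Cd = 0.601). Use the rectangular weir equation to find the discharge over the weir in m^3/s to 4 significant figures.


Approach: apply the rectangular weir equation, Q = (2/3)*Cd*L*sqrt(2g)*H^1.5.
Q = (2/3)*0.601*1.182*sqrt(2*9.81)*0.3838^1.5 = 0.4988 m^3/s
Therefore the discharge over the weir = 0.4988 m^3/s.


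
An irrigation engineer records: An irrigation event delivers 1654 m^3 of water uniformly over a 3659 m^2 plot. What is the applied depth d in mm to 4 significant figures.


Approach: apply depth from volume over area, d = (V/A)*1000.
d = (1654 / 3659) * 1000 = 452.0 mm
Therefore the applied depth d = 452.0 mm.


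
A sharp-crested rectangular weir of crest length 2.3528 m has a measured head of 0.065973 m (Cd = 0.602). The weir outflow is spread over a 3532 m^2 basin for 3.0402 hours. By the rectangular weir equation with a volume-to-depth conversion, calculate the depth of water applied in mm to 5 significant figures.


Approach: apply the rectangular weir equation with a volume-to-depth conversion, Q = (2/3)*Cd*L*sqrt(2g)*H^1.5; d = Q*t/A * 1000.
Step 1 — weir discharge:
  Q = (2/3)*0.602*2.3528*sqrt(2*9.81)*0.065973^1.5 = 0.07087435 m^3/s
Step 2 — volume: V = 0.07087435 * 3.0402*3600 = 775.6999 m^3
Step 3 — depth: d = V/A * 1000 = 775.6999/3532 * 1000 = 219.62 mm
Therefore the depth of water applied = 219.62 mm.


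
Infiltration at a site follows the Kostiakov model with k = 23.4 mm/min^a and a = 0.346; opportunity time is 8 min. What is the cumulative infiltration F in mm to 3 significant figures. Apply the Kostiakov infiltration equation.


Approach: apply the Kostiakov infiltration equation, F = k*t^a.
F = 23.4 * 8^0.346 = 48.0 mm
Therefore the cumulative infiltration F = 48.0 mm.


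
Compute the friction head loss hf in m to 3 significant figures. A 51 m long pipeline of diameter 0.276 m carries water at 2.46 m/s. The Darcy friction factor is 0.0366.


Approach: apply the Darcy-Weisbach equation, hf = f*(L/D)*(v^2/(2g)).
hf = 0.0366 * (51/0.276) * (2.46^2 / (2*9.81))
hf = 2.09 m
Therefore the friction head loss hf = 2.09 m.


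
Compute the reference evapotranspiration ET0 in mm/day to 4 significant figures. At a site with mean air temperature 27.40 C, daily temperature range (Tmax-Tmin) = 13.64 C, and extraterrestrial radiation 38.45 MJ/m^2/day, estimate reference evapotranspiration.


Approach: apply the Hargreaves-Samani method, ET0 = 0.0023*(Tmean+17.8)*sqrt(Tmax-Tmin)*0.408*Ra.
ET0 = 0.0023*(27.40+17.8)*sqrt(13.64)*0.408*38.45 = 6.023 mm/day
Therefore the reference evapotranspiration ET0 = 6.023 mm/day.


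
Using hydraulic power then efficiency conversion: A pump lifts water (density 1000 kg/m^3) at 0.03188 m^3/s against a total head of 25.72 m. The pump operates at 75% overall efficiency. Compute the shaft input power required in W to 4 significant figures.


Approach: apply hydraulic power then efficiency conversion, P = rho*g*Q*H; P_in = P/eta.
Step 1 — hydraulic power (P = rho*g*Q*H):
  P = 1000 * 9.81 * 0.03188 * 25.72 = 8043.74 W
Step 2 — input power: P_in = P/eta = 8043.74 / 0.75 = 10720 W
Therefore the shaft input power required = 10720 W.


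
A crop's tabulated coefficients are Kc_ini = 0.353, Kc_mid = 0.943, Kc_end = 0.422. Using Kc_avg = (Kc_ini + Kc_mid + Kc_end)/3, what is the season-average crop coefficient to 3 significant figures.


Kc_avg = (0.353 + 0.943 + 0.422)/3 = 0.573
Therefore the season-average crop coefficient = 0.573.


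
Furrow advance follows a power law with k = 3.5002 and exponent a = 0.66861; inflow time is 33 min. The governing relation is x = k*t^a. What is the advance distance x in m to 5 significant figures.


x = 3.5002 * 33^0.66861 = 36.257 m
Therefore the advance distance x = 36.257 m.


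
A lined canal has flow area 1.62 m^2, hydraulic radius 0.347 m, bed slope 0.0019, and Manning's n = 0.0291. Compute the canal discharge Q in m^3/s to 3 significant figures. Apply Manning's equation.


Approach: apply Manning's equation, Q = (1/n)*A*R^(2/3)*S^(1/2).
Q = (1/0.0291) * 1.62 * 0.347^(2/3) * 0.0019^(1/2) = 1.20 m^3/s
Therefore the canal discharge Q = 1.20 m^3/s.


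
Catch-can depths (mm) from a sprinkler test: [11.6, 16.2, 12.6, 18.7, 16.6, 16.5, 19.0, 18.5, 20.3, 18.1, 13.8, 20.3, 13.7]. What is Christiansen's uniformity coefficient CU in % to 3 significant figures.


Approach: apply Christiansen's uniformity coefficient, CU = (1 - mean_abs_deviation/mean)*100.
mean = 16.608 mm
mean |d_i - mean| = 2.3467 mm
CU = (1 - 2.3467/16.608)*100 = 85.9 %
Therefore Christiansen's uniformity coefficient CU = 85.9 %.


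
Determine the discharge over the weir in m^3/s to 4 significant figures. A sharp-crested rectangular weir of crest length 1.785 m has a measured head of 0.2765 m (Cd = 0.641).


Approach: apply the rectangular weir equation, Q = (2/3)*Cd*L*sqrt(2g)*H^1.5.
Q = (2/3)*0.641*1.785*sqrt(2*9.81)*0.2765^1.5 = 0.4912 m^3/s
Therefore the discharge over the weir = 0.4912 m^3/s.


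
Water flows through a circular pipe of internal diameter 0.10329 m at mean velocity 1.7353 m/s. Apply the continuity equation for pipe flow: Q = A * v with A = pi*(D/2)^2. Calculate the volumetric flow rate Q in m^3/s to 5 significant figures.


A = pi*(0.10329/2)^2 = 0.008379275 m^2
Q = 0.008379275 * 1.7353 = 0.014541 m^3/s
Therefore the volumetric flow rate Q = 0.014541 m^3/s.


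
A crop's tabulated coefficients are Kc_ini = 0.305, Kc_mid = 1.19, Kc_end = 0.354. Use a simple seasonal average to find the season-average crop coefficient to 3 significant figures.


Approach: apply a simple seasonal average, Kc_avg = (Kc_ini + Kc_mid + Kc_end)/3.
Kc_avg = (0.305 + 1.19 + 0.354)/3 = 0.616
Therefore the season-average crop coefficient = 0.616.


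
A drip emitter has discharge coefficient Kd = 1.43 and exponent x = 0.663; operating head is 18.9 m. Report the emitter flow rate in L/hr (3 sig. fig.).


Approach: apply the emitter characteristic equation, q = Kd * h^x.
q = 1.43 * 18.9^0.663 = 10.0 L/hr
Therefore the emitter flow rate = 10.0 L/hr.


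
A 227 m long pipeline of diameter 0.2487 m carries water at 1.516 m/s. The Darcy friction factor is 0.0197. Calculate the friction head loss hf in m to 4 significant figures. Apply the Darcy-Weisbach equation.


Approach: apply the Darcy-Weisbach equation, hf = f*(L/D)*(v^2/(2g)).
hf = 0.0197 * (227/0.2487) * (1.516^2 / (2*9.81))
hf = 2.106 m
Therefore the friction head loss hf = 2.106 m.


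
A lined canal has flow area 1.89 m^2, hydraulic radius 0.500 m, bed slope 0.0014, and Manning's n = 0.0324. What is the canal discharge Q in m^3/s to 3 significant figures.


Approach: apply Manning's equation, Q = (1/n)*A*R^(2/3)*S^(1/2).
Q = (1/0.0324) * 1.89 * 0.500^(2/3) * 0.0014^(1/2) = 1.37 m^3/s
Therefore the canal discharge Q = 1.37 m^3/s.
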